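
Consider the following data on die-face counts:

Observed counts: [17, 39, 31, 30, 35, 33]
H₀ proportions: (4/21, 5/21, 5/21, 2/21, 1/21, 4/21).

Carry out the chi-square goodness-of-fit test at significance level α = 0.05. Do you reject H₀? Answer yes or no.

reject H₀: yes

n = 185; E_i = n·p_i = [35.24, 44.05, 44.05, 17.62, 8.81, 35.24]
χ² = (17−35.24)²/35.24 + (39−44.05)²/44.05 + (31−44.05)²/44.05 + (30−17.62)²/17.62 + (35−8.81)²/8.81 + (33−35.24)²/35.24 = 100.5886
df = 5
p-value (upper-tail) = 0.00000
At α=0.05: p < α → reject H₀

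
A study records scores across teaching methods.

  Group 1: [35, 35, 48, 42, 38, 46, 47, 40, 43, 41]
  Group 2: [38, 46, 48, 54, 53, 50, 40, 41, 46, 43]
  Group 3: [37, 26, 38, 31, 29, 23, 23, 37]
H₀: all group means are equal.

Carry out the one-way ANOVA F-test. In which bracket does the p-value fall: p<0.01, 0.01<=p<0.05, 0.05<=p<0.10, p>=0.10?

Group means [41.50, 45.90, 30.50], grand mean 39.929
SSB = Σnᵢ(x̄ᵢ−x̄)² = 1092.457; SSW = ΣΣ(x−x̄ᵢ)² = 737.400
MSB = 1092.457/2 = 546.2286; MSW = 737.400/25 = 29.4960
F = MSB/MSW = 18.5187
df = (2, 25)
p-value (upper-tail) = 0.00001
→ bracket: p<0.01

p-value bracket: p<0.01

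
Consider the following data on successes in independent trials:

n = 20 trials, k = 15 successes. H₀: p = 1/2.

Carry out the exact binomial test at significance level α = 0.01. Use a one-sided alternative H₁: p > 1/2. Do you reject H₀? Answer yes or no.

reject H₀: no

Exact binomial: n=20, k=15, p₀=1/2=0.5000
P(X≥15) from Σ C(n,i)·p₀^i·(1−p₀)^(n−i)
p-value (one-sided, H₁ greater) = 0.02069
At α=0.01: p ≥ α → fail to reject H₀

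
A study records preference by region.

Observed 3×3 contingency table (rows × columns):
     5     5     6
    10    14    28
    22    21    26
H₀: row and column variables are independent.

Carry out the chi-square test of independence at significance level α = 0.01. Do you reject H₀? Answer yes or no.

reject H₀: no

Row totals [16, 52, 69], col totals [37, 40, 60], n=137
χ² = (5−4.32)²/4.32 + (5−4.67)²/4.67 + (6−7.01)²/7.01 + (10−14.04)²/14.04 + (14−15.18)²/15.18 + (28−22.77)²/22.77 + (22−18.64)²/18.64 + (21−20.15)²/20.15 + (26−30.22)²/30.22 = 3.9632
df = 4
p-value (upper-tail) = 0.41101
At α=0.01: p ≥ α → fail to reject H₀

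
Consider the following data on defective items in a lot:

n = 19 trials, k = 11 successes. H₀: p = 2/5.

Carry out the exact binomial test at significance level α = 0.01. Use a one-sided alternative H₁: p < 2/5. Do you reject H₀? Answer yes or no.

Exact binomial: n=19, k=11, p₀=2/5=0.4000
P(X≤11) from Σ C(n,i)·p₀^i·(1−p₀)^(n−i)
p-value (one-sided, H₁ less) = 0.96477
At α=0.01: p ≥ α → fail to reject H₀

reject H₀: no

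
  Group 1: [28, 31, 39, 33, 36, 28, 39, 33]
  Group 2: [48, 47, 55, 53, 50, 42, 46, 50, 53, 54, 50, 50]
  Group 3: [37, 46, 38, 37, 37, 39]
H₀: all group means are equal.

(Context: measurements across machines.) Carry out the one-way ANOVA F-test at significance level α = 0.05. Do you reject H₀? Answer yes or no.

reject H₀: yes

Group means [33.38, 49.83, 39.00], grand mean 42.269
SSB = Σnᵢ(x̄ᵢ−x̄)² = 1383.574; SSW = ΣΣ(x−x̄ᵢ)² = 347.542
MSB = 1383.574/2 = 691.7869; MSW = 347.542/23 = 15.1105
F = MSB/MSW = 45.7818
df = (2, 23)
p-value (upper-tail) = 0.00000
At α=0.05: p < α → reject H₀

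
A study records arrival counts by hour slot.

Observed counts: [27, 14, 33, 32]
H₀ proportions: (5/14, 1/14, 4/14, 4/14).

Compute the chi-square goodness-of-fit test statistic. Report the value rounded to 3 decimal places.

test statistic = 8.912

n = 106; E_i = n·p_i = [37.86, 7.57, 30.29, 30.29]
χ² = (27−37.86)²/37.86 + (14−7.57)²/7.57 + (33−30.29)²/30.29 + (32−30.29)²/30.29 = 8.9123
df = 3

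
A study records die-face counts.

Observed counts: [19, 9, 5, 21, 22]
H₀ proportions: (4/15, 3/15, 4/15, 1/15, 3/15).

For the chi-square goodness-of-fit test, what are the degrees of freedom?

degrees of freedom = 4

df = k − 1 = 5 − 1 = 4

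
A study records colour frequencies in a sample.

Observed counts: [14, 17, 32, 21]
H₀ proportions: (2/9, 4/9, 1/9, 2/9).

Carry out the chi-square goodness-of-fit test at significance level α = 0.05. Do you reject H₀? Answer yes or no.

reject H₀: yes

n = 84; E_i = n·p_i = [18.67, 37.33, 9.33, 18.67]
χ² = (14−18.67)²/18.67 + (17−37.33)²/37.33 + (32−9.33)²/9.33 + (21−18.67)²/18.67 = 67.5804
df = 3
p-value (upper-tail) = 0.00000
At α=0.05: p < α → reject H₀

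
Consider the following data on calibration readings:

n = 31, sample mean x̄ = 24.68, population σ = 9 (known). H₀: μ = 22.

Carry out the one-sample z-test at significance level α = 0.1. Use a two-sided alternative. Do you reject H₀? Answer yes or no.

SE = σ/√n = 9/√31 = 1.6164
z = (x̄−μ₀)/SE = (24.68−22)/1.6164 = 1.6580
p-value (two-sided) = 0.09733
At α=0.1: p < α → reject H₀

reject H₀: yes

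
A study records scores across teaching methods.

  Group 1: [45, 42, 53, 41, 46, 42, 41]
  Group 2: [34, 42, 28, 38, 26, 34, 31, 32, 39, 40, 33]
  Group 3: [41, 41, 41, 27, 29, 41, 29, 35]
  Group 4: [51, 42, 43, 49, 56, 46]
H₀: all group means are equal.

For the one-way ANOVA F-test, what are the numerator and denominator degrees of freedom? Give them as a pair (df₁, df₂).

degrees of freedom = [3, 28]

k = 4 groups, N = 32 total
df = (k−1, N−k) = (4−1, 32−4) = (3, 28)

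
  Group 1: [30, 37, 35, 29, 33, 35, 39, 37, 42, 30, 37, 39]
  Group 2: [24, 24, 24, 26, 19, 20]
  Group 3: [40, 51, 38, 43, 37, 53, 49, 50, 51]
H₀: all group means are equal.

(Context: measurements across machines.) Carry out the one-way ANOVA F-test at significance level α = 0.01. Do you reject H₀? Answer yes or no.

reject H₀: yes

Group means [35.25, 22.83, 45.78], grand mean 36.000
SSB = Σnᵢ(x̄ᵢ−x̄)² = 1907.361; SSW = ΣΣ(x−x̄ᵢ)² = 532.639
MSB = 1907.361/2 = 953.6806; MSW = 532.639/24 = 22.1933
F = MSB/MSW = 42.9716
df = (2, 24)
p-value (upper-tail) = 0.00000
At α=0.01: p < α → reject H₀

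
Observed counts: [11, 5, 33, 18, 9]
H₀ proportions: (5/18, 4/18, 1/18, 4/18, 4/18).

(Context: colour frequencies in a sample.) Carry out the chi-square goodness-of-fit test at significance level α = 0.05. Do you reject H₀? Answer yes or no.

n = 76; E_i = n·p_i = [21.11, 16.89, 4.22, 16.89, 16.89]
χ² = (11−21.11)²/21.11 + (5−16.89)²/16.89 + (33−4.22)²/4.22 + (18−16.89)²/16.89 + (9−16.89)²/16.89 = 213.1132
df = 4
p-value (upper-tail) = 0.00000
At α=0.05: p < α → reject H₀

reject H₀: yes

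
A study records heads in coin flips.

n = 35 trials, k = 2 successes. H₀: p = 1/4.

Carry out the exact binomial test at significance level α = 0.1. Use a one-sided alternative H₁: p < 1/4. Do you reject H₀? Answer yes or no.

Exact binomial: n=35, k=2, p₀=1/4=0.2500
P(X≤2) from Σ C(n,i)·p₀^i·(1−p₀)^(n−i)
p-value (one-sided, H₁ less) = 0.00334
At α=0.1: p < α → reject H₀

reject H₀: yes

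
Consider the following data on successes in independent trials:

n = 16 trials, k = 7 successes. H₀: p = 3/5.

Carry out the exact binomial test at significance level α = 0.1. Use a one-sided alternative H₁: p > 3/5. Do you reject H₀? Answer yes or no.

Exact binomial: n=16, k=7, p₀=3/5=0.6000
P(X≥7) from Σ C(n,i)·p₀^i·(1−p₀)^(n−i)
p-value (one-sided, H₁ greater) = 0.94168
At α=0.1: p ≥ α → fail to reject H₀

reject H₀: no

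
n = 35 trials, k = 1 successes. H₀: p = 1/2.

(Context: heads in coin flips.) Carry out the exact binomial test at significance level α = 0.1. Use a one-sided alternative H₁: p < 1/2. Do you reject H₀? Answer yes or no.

reject H₀: yes

Exact binomial: n=35, k=1, p₀=1/2=0.5000
P(X≤1) from Σ C(n,i)·p₀^i·(1−p₀)^(n−i)
p-value (one-sided, H₁ less) = 0.00000
At α=0.1: p < α → reject H₀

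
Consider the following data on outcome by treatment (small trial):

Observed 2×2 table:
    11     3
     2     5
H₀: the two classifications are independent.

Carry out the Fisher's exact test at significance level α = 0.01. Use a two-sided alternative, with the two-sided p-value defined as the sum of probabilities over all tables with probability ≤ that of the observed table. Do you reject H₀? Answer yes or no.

reject H₀: no

Margins: r₁=14, r₂=7, c₁=13, c₂=8, n=21
p_obs = C(14,11)·C(7,2)/C(21,13); sum pmf over tables with pmf ≤ p_obs
p-value (two-sided) = 0.05552
At α=0.01: p ≥ α → fail to reject H₀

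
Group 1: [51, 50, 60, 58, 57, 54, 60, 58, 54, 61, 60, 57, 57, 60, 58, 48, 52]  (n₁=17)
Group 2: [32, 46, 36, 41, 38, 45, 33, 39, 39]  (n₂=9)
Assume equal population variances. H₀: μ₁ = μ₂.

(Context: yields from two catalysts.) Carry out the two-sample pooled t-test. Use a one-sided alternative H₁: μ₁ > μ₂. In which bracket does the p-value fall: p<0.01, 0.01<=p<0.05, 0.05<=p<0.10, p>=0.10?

x̄₁=56.176, s₁=3.972, n₁=17
x̄₂=38.778, s₂=4.790, n₂=9
s_p² = [16·3.972² + 8·4.790²]/24 = 18.1678
SE = √(s_p²·(1/17+1/9)) = 1.7571
t = (56.176−38.778)/1.7571 = 9.9020
df = 24
p-value (one-sided, H₁ greater) = 0.00000
→ bracket: p<0.01

p-value bracket: p<0.01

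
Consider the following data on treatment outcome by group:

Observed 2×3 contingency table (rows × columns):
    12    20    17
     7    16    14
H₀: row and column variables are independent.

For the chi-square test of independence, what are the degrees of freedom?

df = (r−1)(c−1) = (2−1)·(3−1) = 2

degrees of freedom = 2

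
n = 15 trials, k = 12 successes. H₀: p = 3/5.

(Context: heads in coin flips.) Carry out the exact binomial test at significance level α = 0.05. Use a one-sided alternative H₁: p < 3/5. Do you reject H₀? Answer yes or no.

Exact binomial: n=15, k=12, p₀=3/5=0.6000
P(X≤12) from Σ C(n,i)·p₀^i·(1−p₀)^(n−i)
p-value (one-sided, H₁ less) = 0.97289
At α=0.05: p ≥ α → fail to reject H₀

reject H₀: no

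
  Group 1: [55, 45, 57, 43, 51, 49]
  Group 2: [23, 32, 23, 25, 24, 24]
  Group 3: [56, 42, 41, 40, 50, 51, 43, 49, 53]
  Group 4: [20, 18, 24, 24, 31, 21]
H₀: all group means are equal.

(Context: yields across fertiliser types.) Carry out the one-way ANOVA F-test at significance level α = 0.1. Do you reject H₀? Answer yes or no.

Group means [50.00, 25.17, 47.22, 23.00], grand mean 37.556
SSB = Σnᵢ(x̄ᵢ−x̄)² = 3962.278; SSW = ΣΣ(x−x̄ᵢ)² = 584.389
MSB = 3962.278/3 = 1320.7593; MSW = 584.389/23 = 25.4082
F = MSB/MSW = 51.9816
df = (3, 23)
p-value (upper-tail) = 0.00000
At α=0.1: p < α → reject H₀

reject H₀: yes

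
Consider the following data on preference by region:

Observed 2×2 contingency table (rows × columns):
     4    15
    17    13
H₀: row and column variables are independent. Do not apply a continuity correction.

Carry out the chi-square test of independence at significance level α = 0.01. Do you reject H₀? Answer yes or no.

reject H₀: no

Row totals [19, 30], col totals [21, 28], n=49
χ² = (4−8.14)²/8.14 + (15−10.86)²/10.86 + (17−12.86)²/12.86 + (13−17.14)²/17.14 = 6.0247
df = 1
p-value (upper-tail) = 0.01411
At α=0.01: p ≥ α → fail to reject H₀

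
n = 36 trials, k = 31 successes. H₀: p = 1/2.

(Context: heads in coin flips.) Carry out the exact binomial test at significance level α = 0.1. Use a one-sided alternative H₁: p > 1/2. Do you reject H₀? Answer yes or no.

Exact binomial: n=36, k=31, p₀=1/2=0.5000
P(X≥31) from Σ C(n,i)·p₀^i·(1−p₀)^(n−i)
p-value (one-sided, H₁ greater) = 0.00001
At α=0.1: p < α → reject H₀

reject H₀: yes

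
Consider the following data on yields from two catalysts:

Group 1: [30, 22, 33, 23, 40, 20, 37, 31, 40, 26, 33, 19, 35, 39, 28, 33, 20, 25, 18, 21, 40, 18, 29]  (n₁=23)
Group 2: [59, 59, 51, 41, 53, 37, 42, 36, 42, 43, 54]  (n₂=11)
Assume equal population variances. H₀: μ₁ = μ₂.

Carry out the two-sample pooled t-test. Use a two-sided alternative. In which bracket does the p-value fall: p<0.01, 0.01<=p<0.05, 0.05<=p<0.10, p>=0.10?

x̄₁=28.696, s₁=7.666, n₁=23
x̄₂=47.000, s₂=8.438, n₂=11
s_p² = [22·7.666² + 10·8.438²]/32 = 62.6522
SE = √(s_p²·(1/23+1/11)) = 2.9017
t = (28.696−47.000)/2.9017 = -6.3082
df = 32
p-value (two-sided) = 0.00000
→ bracket: p<0.01

p-value bracket: p<0.01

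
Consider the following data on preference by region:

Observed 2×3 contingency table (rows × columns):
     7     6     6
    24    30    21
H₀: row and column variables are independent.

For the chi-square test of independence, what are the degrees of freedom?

df = (r−1)(c−1) = (2−1)·(3−1) = 2

degrees of freedom = 2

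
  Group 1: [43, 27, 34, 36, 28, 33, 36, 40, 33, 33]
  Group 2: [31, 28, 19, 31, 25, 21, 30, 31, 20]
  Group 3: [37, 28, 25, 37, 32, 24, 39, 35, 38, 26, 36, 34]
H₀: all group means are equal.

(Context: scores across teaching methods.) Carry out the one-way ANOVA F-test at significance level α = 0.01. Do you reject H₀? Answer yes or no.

Group means [34.30, 26.22, 32.58], grand mean 31.290
SSB = Σnᵢ(x̄ᵢ−x̄)² = 341.815; SSW = ΣΣ(x−x̄ᵢ)² = 742.572
MSB = 341.815/2 = 170.9074; MSW = 742.572/28 = 26.5204
F = MSB/MSW = 6.4444
df = (2, 28)
p-value (upper-tail) = 0.00499
At α=0.01: p < α → reject H₀

reject H₀: yes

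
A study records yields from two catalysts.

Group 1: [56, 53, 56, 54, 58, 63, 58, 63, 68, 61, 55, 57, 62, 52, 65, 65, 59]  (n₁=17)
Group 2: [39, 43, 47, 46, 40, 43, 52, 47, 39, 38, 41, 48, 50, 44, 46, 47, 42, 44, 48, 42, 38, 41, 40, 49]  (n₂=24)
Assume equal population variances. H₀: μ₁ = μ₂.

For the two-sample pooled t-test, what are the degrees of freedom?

degrees of freedom = 39

df = n₁ + n₂ − 2 = 17 + 24 − 2 = 39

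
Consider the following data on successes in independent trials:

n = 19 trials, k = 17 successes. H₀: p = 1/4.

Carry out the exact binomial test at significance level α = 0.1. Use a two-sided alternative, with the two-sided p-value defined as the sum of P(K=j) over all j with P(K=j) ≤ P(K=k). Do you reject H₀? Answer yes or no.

reject H₀: yes

Exact binomial: n=19, k=17, p₀=1/4=0.2500
P(X=j) = C(n,j)·p₀^j·(1−p₀)^(n−j); p = Σ P(X=j) over j with P(X=j) ≤ P(X=17)
p-value (two-sided) = 0.00000
At α=0.1: p < α → reject H₀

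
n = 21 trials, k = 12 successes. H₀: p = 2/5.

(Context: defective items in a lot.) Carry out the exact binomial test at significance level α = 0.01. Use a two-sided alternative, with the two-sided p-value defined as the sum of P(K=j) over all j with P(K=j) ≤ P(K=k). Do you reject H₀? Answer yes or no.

reject H₀: no

Exact binomial: n=21, k=12, p₀=2/5=0.4000
P(X=j) = C(n,j)·p₀^j·(1−p₀)^(n−j); p = Σ P(X=j) over j with P(X=j) ≤ P(X=12)
p-value (two-sided) = 0.12188
At α=0.01: p ≥ α → fail to reject H₀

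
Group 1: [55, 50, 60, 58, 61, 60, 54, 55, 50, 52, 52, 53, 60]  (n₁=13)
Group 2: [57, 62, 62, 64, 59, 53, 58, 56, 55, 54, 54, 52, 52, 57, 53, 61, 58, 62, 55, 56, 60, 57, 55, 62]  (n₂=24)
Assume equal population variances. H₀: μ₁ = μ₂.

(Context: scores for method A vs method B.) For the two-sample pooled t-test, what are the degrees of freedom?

degrees of freedom = 35

df = n₁ + n₂ − 2 = 13 + 24 − 2 = 35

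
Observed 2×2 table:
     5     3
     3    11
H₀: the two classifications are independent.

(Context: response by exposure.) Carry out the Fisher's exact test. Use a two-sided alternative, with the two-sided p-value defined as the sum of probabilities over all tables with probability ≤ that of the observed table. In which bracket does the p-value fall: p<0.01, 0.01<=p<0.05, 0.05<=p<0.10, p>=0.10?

p-value bracket: 0.05<=p<0.10

Margins: r₁=8, r₂=14, c₁=8, c₂=14, n=22
p_obs = C(8,5)·C(14,3)/C(22,8); sum pmf over tables with pmf ≤ p_obs
p-value (two-sided) = 0.08146
→ bracket: 0.05<=p<0.10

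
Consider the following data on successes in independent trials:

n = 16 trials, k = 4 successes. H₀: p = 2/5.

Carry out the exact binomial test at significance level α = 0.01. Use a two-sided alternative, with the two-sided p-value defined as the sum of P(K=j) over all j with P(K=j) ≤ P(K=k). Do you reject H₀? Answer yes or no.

Exact binomial: n=16, k=4, p₀=2/5=0.4000
P(X=j) = C(n,j)·p₀^j·(1−p₀)^(n−j); p = Σ P(X=j) over j with P(X=j) ≤ P(X=4)
p-value (two-sided) = 0.30884
At α=0.01: p ≥ α → fail to reject H₀

reject H₀: no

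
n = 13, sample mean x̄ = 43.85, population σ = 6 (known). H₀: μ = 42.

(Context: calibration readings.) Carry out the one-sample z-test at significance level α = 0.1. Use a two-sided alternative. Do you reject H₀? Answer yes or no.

SE = σ/√n = 6/√13 = 1.6641
z = (x̄−μ₀)/SE = (43.85−42)/1.6641 = 1.1117
p-value (two-sided) = 0.26626
At α=0.1: p ≥ α → fail to reject H₀

reject H₀: no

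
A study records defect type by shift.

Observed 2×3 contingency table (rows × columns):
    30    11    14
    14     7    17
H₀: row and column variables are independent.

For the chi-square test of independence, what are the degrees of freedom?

degrees of freedom = 2

df = (r−1)(c−1) = (2−1)·(3−1) = 2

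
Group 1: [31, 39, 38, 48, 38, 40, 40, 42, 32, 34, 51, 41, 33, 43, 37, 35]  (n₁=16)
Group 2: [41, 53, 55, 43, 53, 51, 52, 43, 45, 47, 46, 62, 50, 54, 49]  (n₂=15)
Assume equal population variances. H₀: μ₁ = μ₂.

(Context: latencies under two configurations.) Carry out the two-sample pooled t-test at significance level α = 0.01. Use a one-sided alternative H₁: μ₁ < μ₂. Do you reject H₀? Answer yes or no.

reject H₀: yes

x̄₁=38.875, s₁=5.488, n₁=16
x̄₂=49.600, s₂=5.578, n₂=15
s_p² = [15·5.488² + 14·5.578²]/29 = 30.5983
SE = √(s_p²·(1/16+1/15)) = 1.9880
t = (38.875−49.600)/1.9880 = -5.3948
df = 29
p-value (one-sided, H₁ less) = 0.00000
At α=0.01: p < α → reject H₀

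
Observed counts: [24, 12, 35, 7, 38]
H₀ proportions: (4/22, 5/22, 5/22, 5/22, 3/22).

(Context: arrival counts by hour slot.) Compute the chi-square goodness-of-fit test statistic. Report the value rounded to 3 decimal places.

test statistic = 56.384

n = 116; E_i = n·p_i = [21.09, 26.36, 26.36, 26.36, 15.82]
χ² = (24−21.09)²/21.09 + (12−26.36)²/26.36 + (35−26.36)²/26.36 + (7−26.36)²/26.36 + (38−15.82)²/15.82 = 56.3839
df = 4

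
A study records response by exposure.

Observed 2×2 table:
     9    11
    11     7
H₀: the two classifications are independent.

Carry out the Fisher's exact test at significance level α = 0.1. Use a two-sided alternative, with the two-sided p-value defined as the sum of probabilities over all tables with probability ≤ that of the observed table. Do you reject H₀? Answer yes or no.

Margins: r₁=20, r₂=18, c₁=20, c₂=18, n=38
p_obs = C(20,9)·C(18,11)/C(38,20); sum pmf over tables with pmf ≤ p_obs
p-value (two-sided) = 0.35187
At α=0.1: p ≥ α → fail to reject H₀

reject H₀: no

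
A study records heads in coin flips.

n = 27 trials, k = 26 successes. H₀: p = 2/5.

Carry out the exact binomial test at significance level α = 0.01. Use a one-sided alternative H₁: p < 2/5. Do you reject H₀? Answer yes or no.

Exact binomial: n=27, k=26, p₀=2/5=0.4000
P(X≤26) from Σ C(n,i)·p₀^i·(1−p₀)^(n−i)
p-value (one-sided, H₁ less) = 1.00000
At α=0.01: p ≥ α → fail to reject H₀

reject H₀: no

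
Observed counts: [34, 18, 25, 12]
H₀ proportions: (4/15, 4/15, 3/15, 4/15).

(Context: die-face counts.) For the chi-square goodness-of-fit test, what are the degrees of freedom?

degrees of freedom = 3

df = k − 1 = 4 − 1 = 3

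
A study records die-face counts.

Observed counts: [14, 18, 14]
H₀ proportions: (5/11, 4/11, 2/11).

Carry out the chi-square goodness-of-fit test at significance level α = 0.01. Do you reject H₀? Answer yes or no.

reject H₀: no

n = 46; E_i = n·p_i = [20.91, 16.73, 8.36]
χ² = (14−20.91)²/20.91 + (18−16.73)²/16.73 + (14−8.36)²/8.36 = 6.1783
df = 2
p-value (upper-tail) = 0.04554
At α=0.01: p ≥ α → fail to reject H₀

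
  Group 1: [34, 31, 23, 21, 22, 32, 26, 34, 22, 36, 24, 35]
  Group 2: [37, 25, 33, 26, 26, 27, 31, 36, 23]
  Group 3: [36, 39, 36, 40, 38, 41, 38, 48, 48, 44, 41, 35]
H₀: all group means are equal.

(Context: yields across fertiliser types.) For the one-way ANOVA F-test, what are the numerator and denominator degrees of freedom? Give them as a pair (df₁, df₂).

k = 3 groups, N = 33 total
df = (k−1, N−k) = (3−1, 33−3) = (2, 30)

degrees of freedom = [2, 30]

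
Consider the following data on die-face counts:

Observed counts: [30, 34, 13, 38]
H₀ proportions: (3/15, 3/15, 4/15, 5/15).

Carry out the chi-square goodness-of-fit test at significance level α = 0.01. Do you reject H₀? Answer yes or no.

n = 115; E_i = n·p_i = [23.00, 23.00, 30.67, 38.33]
χ² = (30−23.00)²/23.00 + (34−23.00)²/23.00 + (13−30.67)²/30.67 + (38−38.33)²/38.33 = 17.5717
df = 3
p-value (upper-tail) = 0.00054
At α=0.01: p < α → reject H₀

reject H₀: yes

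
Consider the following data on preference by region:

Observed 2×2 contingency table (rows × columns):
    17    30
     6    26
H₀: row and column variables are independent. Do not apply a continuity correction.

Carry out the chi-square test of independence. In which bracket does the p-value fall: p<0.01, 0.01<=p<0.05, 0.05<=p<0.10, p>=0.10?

Row totals [47, 32], col totals [23, 56], n=79
χ² = (17−13.68)²/13.68 + (30−33.32)²/33.32 + (6−9.32)²/9.32 + (26−22.68)²/22.68 = 2.7994
df = 1
p-value (upper-tail) = 0.09430
→ bracket: 0.05<=p<0.10

p-value bracket: 0.05<=p<0.10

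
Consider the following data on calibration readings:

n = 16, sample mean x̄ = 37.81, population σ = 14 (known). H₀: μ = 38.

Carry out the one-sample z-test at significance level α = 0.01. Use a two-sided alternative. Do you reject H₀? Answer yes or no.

reject H₀: no

SE = σ/√n = 14/√16 = 3.5000
z = (x̄−μ₀)/SE = (37.81−38)/3.5000 = -0.0543
p-value (two-sided) = 0.95671
At α=0.01: p ≥ α → fail to reject H₀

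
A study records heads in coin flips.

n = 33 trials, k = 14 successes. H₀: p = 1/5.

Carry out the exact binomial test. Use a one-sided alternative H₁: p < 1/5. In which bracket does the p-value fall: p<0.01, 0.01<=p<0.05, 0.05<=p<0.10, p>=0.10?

Exact binomial: n=33, k=14, p₀=1/5=0.2000
P(X≤14) from Σ C(n,i)·p₀^i·(1−p₀)^(n−i)
p-value (one-sided, H₁ less) = 0.99916
→ bracket: p>=0.10

p-value bracket: p>=0.10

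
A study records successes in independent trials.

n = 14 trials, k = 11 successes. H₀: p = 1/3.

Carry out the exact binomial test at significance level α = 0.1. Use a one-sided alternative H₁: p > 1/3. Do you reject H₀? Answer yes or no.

reject H₀: yes

Exact binomial: n=14, k=11, p₀=1/3=0.3333
P(X≥11) from Σ C(n,i)·p₀^i·(1−p₀)^(n−i)
p-value (one-sided, H₁ greater) = 0.00069
At α=0.1: p < α → reject H₀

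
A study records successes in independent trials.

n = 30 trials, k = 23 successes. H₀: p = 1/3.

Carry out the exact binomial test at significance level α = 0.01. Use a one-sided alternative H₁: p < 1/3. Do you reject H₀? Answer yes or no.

reject H₀: no

Exact binomial: n=30, k=23, p₀=1/3=0.3333
P(X≤23) from Σ C(n,i)·p₀^i·(1−p₀)^(n−i)
p-value (one-sided, H₁ less) = 1.00000
At α=0.01: p ≥ α → fail to reject H₀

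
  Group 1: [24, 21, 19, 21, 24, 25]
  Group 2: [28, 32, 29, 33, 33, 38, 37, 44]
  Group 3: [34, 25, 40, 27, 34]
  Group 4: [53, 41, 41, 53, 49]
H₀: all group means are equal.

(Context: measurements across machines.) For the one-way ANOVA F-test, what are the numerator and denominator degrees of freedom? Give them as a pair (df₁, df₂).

degrees of freedom = [3, 20]

k = 4 groups, N = 24 total
df = (k−1, N−k) = (4−1, 24−4) = (3, 20)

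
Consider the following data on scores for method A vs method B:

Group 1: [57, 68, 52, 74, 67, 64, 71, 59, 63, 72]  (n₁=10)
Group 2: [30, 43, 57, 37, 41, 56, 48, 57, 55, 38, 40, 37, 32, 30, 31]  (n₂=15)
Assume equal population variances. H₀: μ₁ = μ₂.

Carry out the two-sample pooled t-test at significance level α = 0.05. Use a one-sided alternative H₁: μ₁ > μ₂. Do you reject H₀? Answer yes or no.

reject H₀: yes

x̄₁=64.700, s₁=7.088, n₁=10
x̄₂=42.133, s₂=10.113, n₂=15
s_p² = [9·7.088² + 14·10.113²]/23 = 81.9058
SE = √(s_p²·(1/10+1/15)) = 3.6947
t = (64.700−42.133)/3.6947 = 6.1078
df = 23
p-value (one-sided, H₁ greater) = 0.00000
At α=0.05: p < α → reject H₀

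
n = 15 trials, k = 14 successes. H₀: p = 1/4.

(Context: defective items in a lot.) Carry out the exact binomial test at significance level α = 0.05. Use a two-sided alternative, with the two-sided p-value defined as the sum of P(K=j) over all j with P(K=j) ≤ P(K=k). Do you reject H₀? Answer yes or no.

Exact binomial: n=15, k=14, p₀=1/4=0.2500
P(X=j) = C(n,j)·p₀^j·(1−p₀)^(n−j); p = Σ P(X=j) over j with P(X=j) ≤ P(X=14)
p-value (two-sided) = 0.00000
At α=0.05: p < α → reject H₀

reject H₀: yes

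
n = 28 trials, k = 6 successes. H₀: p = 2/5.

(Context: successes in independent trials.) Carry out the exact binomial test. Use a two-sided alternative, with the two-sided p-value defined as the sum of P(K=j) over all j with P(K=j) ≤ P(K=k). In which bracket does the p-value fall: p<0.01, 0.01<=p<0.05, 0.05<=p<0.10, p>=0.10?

p-value bracket: 0.05<=p<0.10

Exact binomial: n=28, k=6, p₀=2/5=0.4000
P(X=j) = C(n,j)·p₀^j·(1−p₀)^(n−j); p = Σ P(X=j) over j with P(X=j) ≤ P(X=6)
p-value (two-sided) = 0.05296
→ bracket: 0.05<=p<0.10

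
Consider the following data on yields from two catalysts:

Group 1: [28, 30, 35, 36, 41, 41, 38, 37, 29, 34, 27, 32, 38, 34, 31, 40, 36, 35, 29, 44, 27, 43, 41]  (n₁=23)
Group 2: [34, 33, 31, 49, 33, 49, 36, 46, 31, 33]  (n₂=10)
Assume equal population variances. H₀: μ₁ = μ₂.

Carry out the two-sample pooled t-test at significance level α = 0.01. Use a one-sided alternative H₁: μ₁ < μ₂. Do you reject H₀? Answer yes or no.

reject H₀: no

x̄₁=35.043, s₁=5.235, n₁=23
x̄₂=37.500, s₂=7.427, n₂=10
s_p² = [22·5.235² + 9·7.427²]/31 = 35.4663
SE = √(s_p²·(1/23+1/10)) = 2.2558
t = (35.043−37.500)/2.2558 = -1.0890
df = 31
p-value (one-sided, H₁ less) = 0.14228
At α=0.01: p ≥ α → fail to reject H₀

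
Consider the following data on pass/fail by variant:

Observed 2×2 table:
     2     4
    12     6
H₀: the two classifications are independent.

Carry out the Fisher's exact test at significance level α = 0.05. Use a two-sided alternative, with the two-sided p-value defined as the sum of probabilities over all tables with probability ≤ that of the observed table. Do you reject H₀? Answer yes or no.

Margins: r₁=6, r₂=18, c₁=14, c₂=10, n=24
p_obs = C(6,2)·C(18,12)/C(24,14); sum pmf over tables with pmf ≤ p_obs
p-value (two-sided) = 0.19206
At α=0.05: p ≥ α → fail to reject H₀

reject H₀: no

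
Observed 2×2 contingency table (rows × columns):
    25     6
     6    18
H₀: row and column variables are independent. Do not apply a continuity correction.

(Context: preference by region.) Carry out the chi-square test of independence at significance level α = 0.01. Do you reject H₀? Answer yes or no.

Row totals [31, 24], col totals [31, 24], n=55
χ² = (25−17.47)²/17.47 + (6−13.53)²/13.53 + (6−13.53)²/13.53 + (18−10.47)²/10.47 = 17.0301
df = 1
p-value (upper-tail) = 0.00004
At α=0.01: p < α → reject H₀

reject H₀: yes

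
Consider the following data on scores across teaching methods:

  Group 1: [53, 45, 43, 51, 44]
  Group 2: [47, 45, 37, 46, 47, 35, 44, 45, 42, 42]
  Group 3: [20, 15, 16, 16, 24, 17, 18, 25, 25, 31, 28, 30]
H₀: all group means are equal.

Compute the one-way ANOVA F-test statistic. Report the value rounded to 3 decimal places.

test statistic = 67.388

Group means [47.20, 43.00, 22.08], grand mean 34.481
SSB = Σnᵢ(x̄ᵢ−x̄)² = 3379.024; SSW = ΣΣ(x−x̄ᵢ)² = 601.717
MSB = 3379.024/2 = 1689.5120; MSW = 601.717/24 = 25.0715
F = MSB/MSW = 67.3877
df = (2, 24)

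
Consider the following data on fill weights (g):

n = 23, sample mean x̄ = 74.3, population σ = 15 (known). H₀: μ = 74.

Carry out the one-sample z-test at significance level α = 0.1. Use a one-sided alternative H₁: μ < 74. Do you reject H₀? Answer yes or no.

SE = σ/√n = 15/√23 = 3.1277
z = (x̄−μ₀)/SE = (74.3−74)/3.1277 = 0.0959
p-value (one-sided, H₁ less) = 0.53821
At α=0.1: p ≥ α → fail to reject H₀

reject H₀: no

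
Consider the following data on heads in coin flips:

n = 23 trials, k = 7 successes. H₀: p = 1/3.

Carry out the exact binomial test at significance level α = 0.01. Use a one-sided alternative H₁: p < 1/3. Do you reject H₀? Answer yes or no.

reject H₀: no

Exact binomial: n=23, k=7, p₀=1/3=0.3333
P(X≤7) from Σ C(n,i)·p₀^i·(1−p₀)^(n−i)
p-value (one-sided, H₁ less) = 0.48069
At α=0.01: p ≥ α → fail to reject H₀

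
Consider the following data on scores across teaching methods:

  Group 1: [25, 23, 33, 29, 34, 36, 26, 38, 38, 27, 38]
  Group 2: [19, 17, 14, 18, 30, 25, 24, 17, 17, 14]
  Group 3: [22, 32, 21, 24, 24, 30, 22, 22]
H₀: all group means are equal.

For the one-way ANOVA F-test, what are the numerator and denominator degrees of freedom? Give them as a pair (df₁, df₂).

degrees of freedom = [2, 26]

k = 3 groups, N = 29 total
df = (k−1, N−k) = (3−1, 29−3) = (2, 26)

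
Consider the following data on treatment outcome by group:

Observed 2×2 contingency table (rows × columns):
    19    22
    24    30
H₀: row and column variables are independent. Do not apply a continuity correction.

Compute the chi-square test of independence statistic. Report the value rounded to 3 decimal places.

test statistic = 0.034

Row totals [41, 54], col totals [43, 52], n=95
χ² = (19−18.56)²/18.56 + (22−22.44)²/22.44 + (24−24.44)²/24.44 + (30−29.56)²/29.56 = 0.0339
df = 1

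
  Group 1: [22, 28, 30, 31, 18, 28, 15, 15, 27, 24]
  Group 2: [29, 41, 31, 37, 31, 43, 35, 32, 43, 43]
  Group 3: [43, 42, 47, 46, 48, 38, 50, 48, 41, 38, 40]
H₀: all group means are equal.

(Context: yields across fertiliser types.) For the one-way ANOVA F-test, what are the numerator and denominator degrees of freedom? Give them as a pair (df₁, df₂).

k = 3 groups, N = 31 total
df = (k−1, N−k) = (3−1, 31−3) = (2, 28)

degrees of freedom = [2, 28]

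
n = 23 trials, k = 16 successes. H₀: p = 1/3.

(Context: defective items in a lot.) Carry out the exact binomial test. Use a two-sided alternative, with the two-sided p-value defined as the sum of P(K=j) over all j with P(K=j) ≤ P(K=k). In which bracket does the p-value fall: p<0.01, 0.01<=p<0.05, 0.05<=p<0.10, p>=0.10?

Exact binomial: n=23, k=16, p₀=1/3=0.3333
P(X=j) = C(n,j)·p₀^j·(1−p₀)^(n−j); p = Σ P(X=j) over j with P(X=j) ≤ P(X=16)
p-value (two-sided) = 0.00050
→ bracket: p<0.01

p-value bracket: p<0.01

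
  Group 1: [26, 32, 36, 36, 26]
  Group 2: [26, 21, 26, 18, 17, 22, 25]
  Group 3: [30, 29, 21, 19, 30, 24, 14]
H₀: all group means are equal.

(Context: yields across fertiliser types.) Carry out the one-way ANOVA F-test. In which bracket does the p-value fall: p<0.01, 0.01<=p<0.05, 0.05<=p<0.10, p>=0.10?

Group means [31.20, 22.14, 23.86], grand mean 25.158
SSB = Σnᵢ(x̄ᵢ−x̄)² = 258.012; SSW = ΣΣ(x−x̄ᵢ)² = 414.514
MSB = 258.012/2 = 129.0060; MSW = 414.514/16 = 25.9071
F = MSB/MSW = 4.9796
df = (2, 16)
p-value (upper-tail) = 0.02083
→ bracket: 0.01<=p<0.05

p-value bracket: 0.01<=p<0.05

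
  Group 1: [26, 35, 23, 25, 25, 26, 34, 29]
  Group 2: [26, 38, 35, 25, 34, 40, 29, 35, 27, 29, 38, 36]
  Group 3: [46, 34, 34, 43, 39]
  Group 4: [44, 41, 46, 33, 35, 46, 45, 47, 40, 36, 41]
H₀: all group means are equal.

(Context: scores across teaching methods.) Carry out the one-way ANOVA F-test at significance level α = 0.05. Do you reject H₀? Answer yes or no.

Group means [27.88, 32.67, 39.20, 41.27], grand mean 35.139
SSB = Σnᵢ(x̄ᵢ−x̄)² = 991.782; SSW = ΣΣ(x−x̄ᵢ)² = 784.523
MSB = 991.782/3 = 330.5940; MSW = 784.523/32 = 24.5164
F = MSB/MSW = 13.4846
df = (3, 32)
p-value (upper-tail) = 0.00001
At α=0.05: p < α → reject H₀

reject H₀: yes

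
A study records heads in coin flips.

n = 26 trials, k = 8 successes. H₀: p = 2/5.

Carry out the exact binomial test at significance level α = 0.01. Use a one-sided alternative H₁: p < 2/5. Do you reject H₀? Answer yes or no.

Exact binomial: n=26, k=8, p₀=2/5=0.4000
P(X≤8) from Σ C(n,i)·p₀^i·(1−p₀)^(n−i)
p-value (one-sided, H₁ less) = 0.22554
At α=0.01: p ≥ α → fail to reject H₀

reject H₀: no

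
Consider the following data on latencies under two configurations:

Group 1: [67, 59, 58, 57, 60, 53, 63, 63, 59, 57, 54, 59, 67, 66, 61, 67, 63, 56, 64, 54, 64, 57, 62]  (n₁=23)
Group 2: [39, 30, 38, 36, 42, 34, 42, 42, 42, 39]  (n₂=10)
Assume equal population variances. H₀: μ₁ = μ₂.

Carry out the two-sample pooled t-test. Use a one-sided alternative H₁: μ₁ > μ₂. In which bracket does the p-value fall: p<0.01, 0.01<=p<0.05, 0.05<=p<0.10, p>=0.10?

p-value bracket: p<0.01

x̄₁=60.435, s₁=4.336, n₁=23
x̄₂=38.400, s₂=4.061, n₂=10
s_p² = [22·4.336² + 9·4.061²]/31 = 18.1307
SE = √(s_p²·(1/23+1/10)) = 1.6129
t = (60.435−38.400)/1.6129 = 13.6618
df = 31
p-value (one-sided, H₁ greater) = 0.00000
→ bracket: p<0.01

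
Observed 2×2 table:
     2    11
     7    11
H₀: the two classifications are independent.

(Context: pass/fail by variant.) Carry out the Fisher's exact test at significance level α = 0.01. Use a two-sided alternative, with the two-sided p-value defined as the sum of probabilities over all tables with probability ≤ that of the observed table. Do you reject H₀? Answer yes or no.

reject H₀: no

Margins: r₁=13, r₂=18, c₁=9, c₂=22, n=31
p_obs = C(13,2)·C(18,7)/C(31,9); sum pmf over tables with pmf ≤ p_obs
p-value (two-sided) = 0.23742
At α=0.01: p ≥ α → fail to reject H₀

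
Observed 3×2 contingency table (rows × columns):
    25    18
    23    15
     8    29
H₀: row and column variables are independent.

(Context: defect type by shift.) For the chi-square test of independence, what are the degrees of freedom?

degrees of freedom = 2

df = (r−1)(c−1) = (3−1)·(2−1) = 2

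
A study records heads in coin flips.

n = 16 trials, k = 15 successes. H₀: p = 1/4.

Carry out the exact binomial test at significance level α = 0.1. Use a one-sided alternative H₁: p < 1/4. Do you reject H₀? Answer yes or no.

Exact binomial: n=16, k=15, p₀=1/4=0.2500
P(X≤15) from Σ C(n,i)·p₀^i·(1−p₀)^(n−i)
p-value (one-sided, H₁ less) = 1.00000
At α=0.1: p ≥ α → fail to reject H₀

reject H₀: no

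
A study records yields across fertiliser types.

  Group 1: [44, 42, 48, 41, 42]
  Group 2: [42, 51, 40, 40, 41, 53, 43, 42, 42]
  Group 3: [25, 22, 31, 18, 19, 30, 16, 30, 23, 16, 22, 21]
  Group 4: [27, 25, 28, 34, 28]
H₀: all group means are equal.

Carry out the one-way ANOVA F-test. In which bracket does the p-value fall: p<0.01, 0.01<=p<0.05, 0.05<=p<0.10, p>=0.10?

Group means [43.40, 43.78, 22.75, 28.40], grand mean 33.097
SSB = Σnᵢ(x̄ᵢ−x̄)² = 2952.504; SSW = ΣΣ(x−x̄ᵢ)² = 570.206
MSB = 2952.504/3 = 984.1680; MSW = 570.206/27 = 21.1187
F = MSB/MSW = 46.6017
df = (3, 27)
p-value (upper-tail) = 0.00000
→ bracket: p<0.01

p-value bracket: p<0.01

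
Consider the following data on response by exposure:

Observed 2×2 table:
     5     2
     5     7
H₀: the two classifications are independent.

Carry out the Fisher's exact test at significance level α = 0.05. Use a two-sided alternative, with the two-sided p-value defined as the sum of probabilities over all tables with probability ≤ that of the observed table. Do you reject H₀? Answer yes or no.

Margins: r₁=7, r₂=12, c₁=10, c₂=9, n=19
p_obs = C(7,5)·C(12,5)/C(19,10); sum pmf over tables with pmf ≤ p_obs
p-value (two-sided) = 0.34985
At α=0.05: p ≥ α → fail to reject H₀

reject H₀: no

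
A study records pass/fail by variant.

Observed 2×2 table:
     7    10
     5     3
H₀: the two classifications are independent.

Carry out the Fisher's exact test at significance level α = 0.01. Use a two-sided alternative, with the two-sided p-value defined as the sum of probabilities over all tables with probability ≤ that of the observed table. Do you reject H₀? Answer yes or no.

Margins: r₁=17, r₂=8, c₁=12, c₂=13, n=25
p_obs = C(17,7)·C(8,5)/C(25,12); sum pmf over tables with pmf ≤ p_obs
p-value (two-sided) = 0.41098
At α=0.01: p ≥ α → fail to reject H₀

reject H₀: no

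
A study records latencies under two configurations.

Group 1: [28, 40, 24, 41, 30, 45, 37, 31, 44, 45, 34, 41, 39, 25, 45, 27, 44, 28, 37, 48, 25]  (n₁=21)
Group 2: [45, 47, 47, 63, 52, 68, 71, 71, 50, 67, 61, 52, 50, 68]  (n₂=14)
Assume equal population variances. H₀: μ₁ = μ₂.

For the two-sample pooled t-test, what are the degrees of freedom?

degrees of freedom = 33

df = n₁ + n₂ − 2 = 21 + 14 − 2 = 33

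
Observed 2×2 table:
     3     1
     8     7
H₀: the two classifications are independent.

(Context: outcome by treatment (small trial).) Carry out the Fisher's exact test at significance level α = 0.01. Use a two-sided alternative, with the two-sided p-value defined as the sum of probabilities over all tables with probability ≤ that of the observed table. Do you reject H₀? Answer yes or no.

Margins: r₁=4, r₂=15, c₁=11, c₂=8, n=19
p_obs = C(4,3)·C(15,8)/C(19,11); sum pmf over tables with pmf ≤ p_obs
p-value (two-sided) = 0.60268
At α=0.01: p ≥ α → fail to reject H₀

reject H₀: no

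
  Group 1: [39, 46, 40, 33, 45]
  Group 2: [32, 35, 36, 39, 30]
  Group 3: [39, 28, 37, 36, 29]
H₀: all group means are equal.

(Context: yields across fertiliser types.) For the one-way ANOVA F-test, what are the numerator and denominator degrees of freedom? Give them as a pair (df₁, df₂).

degrees of freedom = [2, 12]

k = 3 groups, N = 15 total
df = (k−1, N−k) = (3−1, 15−3) = (2, 12)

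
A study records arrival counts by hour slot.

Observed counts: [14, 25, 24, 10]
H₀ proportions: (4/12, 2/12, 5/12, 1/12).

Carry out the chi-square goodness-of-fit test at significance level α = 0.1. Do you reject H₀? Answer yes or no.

n = 73; E_i = n·p_i = [24.33, 12.17, 30.42, 6.08]
χ² = (14−24.33)²/24.33 + (25−12.17)²/12.17 + (24−30.42)²/30.42 + (10−6.08)²/6.08 = 21.8000
df = 3
p-value (upper-tail) = 0.00007
At α=0.1: p < α → reject H₀

reject H₀: yes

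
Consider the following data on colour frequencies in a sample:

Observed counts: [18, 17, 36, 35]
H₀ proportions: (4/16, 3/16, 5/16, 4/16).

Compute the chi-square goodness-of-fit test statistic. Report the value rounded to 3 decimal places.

test statistic = 6.118

n = 106; E_i = n·p_i = [26.50, 19.88, 33.12, 26.50]
χ² = (18−26.50)²/26.50 + (17−19.88)²/19.88 + (36−33.12)²/33.12 + (35−26.50)²/26.50 = 6.1182
df = 3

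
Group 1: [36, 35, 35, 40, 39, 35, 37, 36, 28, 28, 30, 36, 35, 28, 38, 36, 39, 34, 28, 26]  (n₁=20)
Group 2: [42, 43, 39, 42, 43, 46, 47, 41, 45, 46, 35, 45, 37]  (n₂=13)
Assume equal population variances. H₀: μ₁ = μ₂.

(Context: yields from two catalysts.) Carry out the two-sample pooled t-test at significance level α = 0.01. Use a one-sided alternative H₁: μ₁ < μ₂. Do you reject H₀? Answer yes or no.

reject H₀: yes

x̄₁=33.950, s₁=4.322, n₁=20
x̄₂=42.385, s₂=3.641, n₂=13
s_p² = [19·4.322² + 12·3.641²]/31 = 16.5815
SE = √(s_p²·(1/20+1/13)) = 1.4507
t = (33.950−42.385)/1.4507 = -5.8141
df = 31
p-value (one-sided, H₁ less) = 0.00000
At α=0.01: p < α → reject H₀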